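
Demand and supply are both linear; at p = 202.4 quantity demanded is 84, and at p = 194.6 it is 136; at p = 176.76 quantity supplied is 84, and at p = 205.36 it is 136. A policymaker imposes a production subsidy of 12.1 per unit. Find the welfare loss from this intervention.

104.58

Demand slope = (194.6 − 202.4)/(136 − 84) = −0.15, so p = 215 − 0.15q.
Supply slope = (205.36 − 176.76)/(136 − 84) = 0.55, so p = 130.56 + 0.55q.
Competitive equilibrium: 215 − 0.15q = 130.56 + 0.55q → q* = 120.6286, p* = 196.9057.
The subsidy lowers effective supply by 12.1: p = 118.46 + 0.55q.
New quantity: 215 − 0.15q = 118.46 + 0.55q → q' = 137.9143.
Overproduction Δq = 137.9143 − 120.6286 = 17.2857; wedge = subsidy = 12.1.
DWL = ½ × 17.2857 × 12.1 = 104.58.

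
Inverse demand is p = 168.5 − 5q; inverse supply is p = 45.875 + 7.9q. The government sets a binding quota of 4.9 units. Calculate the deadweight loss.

Competitive equilibrium: 168.5 − 5q = 45.875 + 7.9q → q* = 9.5058, p* = 120.9709.
At q = 4.9: demand price = 168.5 − 5·4.9 = 144; supply price = 45.875 + 7.9·4.9 = 84.585.
Δq = 9.5058 − 4.9 = 4.6058; wedge = 144 − 84.585 = 59.415.
Welfare loss = ½ × 4.6058 × 59.415 = 136.83.

136.83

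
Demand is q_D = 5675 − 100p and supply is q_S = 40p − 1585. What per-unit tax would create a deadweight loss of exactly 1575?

10.5

In inverse form: demand p = 56.75 − 0.01q, supply p = 39.625 + 0.025q.
Competitive equilibrium: 56.75 − 0.01q = 39.625 + 0.025q → q* = 489.2857, p* = 51.8571.
A tax t gives Δq = t/0.035 and wedge t, so DWL = t²/0.07.
t²/0.07 = 1575 → t² = 110.25 → t = 10.5.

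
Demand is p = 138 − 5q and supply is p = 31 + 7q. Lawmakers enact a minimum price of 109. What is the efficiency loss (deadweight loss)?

58.28

Competitive equilibrium: 138 − 5q = 31 + 7q → q* = 8.9167, p* = 93.4167.
At the floor p = 109, quantity demanded = (138 − 109)/5 = 5.8.
Sellers' marginal cost at q' = 5.8: 31 + 7·5.8 = 71.6.
Δq = 8.9167 − 5.8 = 3.1167; wedge = 109 − 71.6 = 37.4.
Welfare loss = ½ × 3.1167 × 37.4 = 58.28.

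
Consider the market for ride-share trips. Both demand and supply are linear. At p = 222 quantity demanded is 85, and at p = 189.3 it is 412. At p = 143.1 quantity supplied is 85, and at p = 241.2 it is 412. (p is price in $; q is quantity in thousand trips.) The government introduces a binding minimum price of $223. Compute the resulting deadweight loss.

$8590.51 thousand

Demand slope = (189.3 − 222)/(412 − 85) = −0.1, so p = 230.5 − 0.1q.
Supply slope = (241.2 − 143.1)/(412 − 85) = 0.3, so p = 117.6 + 0.3q.
Competitive equilibrium: 230.5 − 0.1q = 117.6 + 0.3q → q* = 282.25, p* = 202.275.
At the floor p = 223, quantity demanded = (230.5 − 223)/0.1 = 75.
Sellers' marginal cost at q' = 75: 117.6 + 0.3·75 = 140.1.
Δq = 282.25 − 75 = 207.25; wedge = 223 − 140.1 = 82.9.
DWL = ½ × 207.25 × 82.9 = $8590.51 thousand.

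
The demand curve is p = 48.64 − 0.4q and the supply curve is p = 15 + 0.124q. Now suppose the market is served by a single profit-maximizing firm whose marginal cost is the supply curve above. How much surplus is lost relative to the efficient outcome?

202.36

Competitive equilibrium: 48.64 − 0.4q = 15 + 0.124q → q* = 64.1985, p* = 22.9606.
Marginal revenue: MR = 48.64 − 0.8q. Set MR = MC: 48.64 − 0.8q = 15 + 0.124q → q_m = 36.4069.
Price p_m = 48.64 − 0.4·36.4069 = 34.0772; MC(q_m) = 15 + 0.124·36.4069 = 19.5145.
Competitive q* = 64.1985, so Δq = 27.7916; wedge = 34.0772 − 19.5145 = 14.5627.
Deadweight loss = ½ × 27.7916 × 14.5627 = 202.36.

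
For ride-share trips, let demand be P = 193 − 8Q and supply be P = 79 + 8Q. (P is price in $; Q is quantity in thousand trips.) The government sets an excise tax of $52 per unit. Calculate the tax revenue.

Competitive equilibrium: 193 − 8Q = 79 + 8Q → Q* = 7.125, P* = 136.
With the tax, the buyer price exceeds the seller price by 52: (193 − 8Q) − (79 + 8Q) = 52 → Q' = 3.875.
Tax revenue = 52 × 3.875 = $201.50 thousand.

$201.50 thousand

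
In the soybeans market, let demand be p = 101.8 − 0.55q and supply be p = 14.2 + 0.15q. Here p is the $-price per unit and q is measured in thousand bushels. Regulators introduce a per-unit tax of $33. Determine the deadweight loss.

Competitive equilibrium: 101.8 − 0.55q = 14.2 + 0.15q → q* = 125.1429, p* = 32.9714.
With the tax, the buyer price exceeds the seller price by 33: (101.8 − 0.55q) − (14.2 + 0.15q) = 33 → q' = 78.
Δq = 125.1429 − 78 = 47.1429; the wedge equals the tax, 33.
DWL = ½ × 47.1429 × 33 = $777.86 thousand.

$777.86 thousand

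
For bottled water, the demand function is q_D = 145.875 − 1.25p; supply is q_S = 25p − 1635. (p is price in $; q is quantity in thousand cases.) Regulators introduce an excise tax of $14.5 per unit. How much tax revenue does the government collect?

$635.24 thousand

In inverse form: demand p = 116.7 − 0.8q, supply p = 65.4 + 0.04q.
Competitive equilibrium: 116.7 − 0.8q = 65.4 + 0.04q → q* = 61.0714, p* = 67.8429.
With the tax, the buyer price exceeds the seller price by 14.5: (116.7 − 0.8q) − (65.4 + 0.04q) = 14.5 → q' = 43.8095.
Tax revenue = 14.5 × 43.8095 = $635.24 thousand.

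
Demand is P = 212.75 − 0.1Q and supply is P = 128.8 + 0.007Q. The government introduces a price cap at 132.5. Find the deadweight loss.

Competitive equilibrium: 212.75 − 0.1Q = 128.8 + 0.007Q → Q* = 784.5794, P* = 134.2921.
At the ceiling P = 132.5, quantity supplied = (132.5 − 128.8)/0.007 = 528.5714.
Willingness to pay at Q' = 528.5714: 212.75 − 0.1·528.5714 = 159.8929.
ΔQ = 784.5794 − 528.5714 = 256.008; wedge = 159.8929 − 132.5 = 27.3929.
The triangle = ½ × 256.008 × 27.3929 = 3506.40.

3506.40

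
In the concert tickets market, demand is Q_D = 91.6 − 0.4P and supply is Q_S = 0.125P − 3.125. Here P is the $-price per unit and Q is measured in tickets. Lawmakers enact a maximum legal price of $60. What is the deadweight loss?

In inverse form: demand P = 229 − 2.5Q, supply P = 25 + 8Q.
Competitive equilibrium: 229 − 2.5Q = 25 + 8Q → Q* = 19.4286, P* = 180.4286.
At the ceiling P = 60, quantity supplied = (60 − 25)/8 = 4.375.
Willingness to pay at Q' = 4.375: 229 − 2.5·4.375 = 218.0625.
ΔQ = 19.4286 − 4.375 = 15.0536; wedge = 218.0625 − 60 = 158.0625.
Welfare loss = ½ × 15.0536 × 158.0625 = $1189.70.

$1189.70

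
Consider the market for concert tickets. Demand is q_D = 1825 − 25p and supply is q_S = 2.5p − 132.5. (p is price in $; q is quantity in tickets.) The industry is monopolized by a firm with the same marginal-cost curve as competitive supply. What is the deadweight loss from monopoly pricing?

$3.16

In inverse form: demand p = 73 − 0.04q, supply p = 53 + 0.4q.
Competitive equilibrium: 73 − 0.04q = 53 + 0.4q → q* = 45.4545, p* = 71.1818.
Marginal revenue: MR = 73 − 0.08q. Set MR = MC: 73 − 0.08q = 53 + 0.4q → q_m = 41.6667.
Price p_m = 73 − 0.04·41.6667 = 71.3333; MC(q_m) = 53 + 0.4·41.6667 = 69.6667.
Competitive q* = 45.4545, so Δq = 3.7878; wedge = 71.3333 − 69.6667 = 1.6666.
Deadweight loss = ½ × 3.7878 × 1.6666 = $3.16.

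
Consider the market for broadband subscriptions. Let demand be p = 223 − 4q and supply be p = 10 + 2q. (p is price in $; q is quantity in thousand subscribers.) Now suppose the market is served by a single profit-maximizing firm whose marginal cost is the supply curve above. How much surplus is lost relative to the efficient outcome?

Competitive equilibrium: 223 − 4q = 10 + 2q → q* = 35.5, p* = 81.
Marginal revenue: MR = 223 − 8q. Set MR = MC: 223 − 8q = 10 + 2q → q_m = 21.3.
Price p_m = 223 − 4·21.3 = 137.8; MC(q_m) = 10 + 2·21.3 = 52.6.
Competitive q* = 35.5, so Δq = 14.2; wedge = 137.8 − 52.6 = 85.2.
The triangle = ½ × 14.2 × 85.2 = $604.92 thousand.

$604.92 thousand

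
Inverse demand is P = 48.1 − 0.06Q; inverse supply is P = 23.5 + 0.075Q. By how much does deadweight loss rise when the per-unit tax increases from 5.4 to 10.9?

332.04

Competitive equilibrium: 48.1 − 0.06Q = 23.5 + 0.075Q → Q* = 182.2222, P* = 37.1667.
For a per-unit tax t: ΔQ = t/0.135, so DWL = ½·t·(t/0.135) = t²/0.27.
At t = 5.4: DWL = 108. At t = 10.9: DWL = 440.037.
Increase = 440.037 − 108 = 332.04.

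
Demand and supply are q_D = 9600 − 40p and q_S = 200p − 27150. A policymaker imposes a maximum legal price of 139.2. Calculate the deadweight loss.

116343.375

In inverse form: demand p = 240 − 0.025q, supply p = 135.75 + 0.005q.
Competitive equilibrium: 240 − 0.025q = 135.75 + 0.005q → q* = 3475, p* = 153.125.
At the ceiling p = 139.2, quantity supplied = (139.2 − 135.75)/0.005 = 690.
Willingness to pay at q' = 690: 240 − 0.025·690 = 222.75.
Δq = 3475 − 690 = 2785; wedge = 222.75 − 139.2 = 83.55.
Deadweight loss = ½ × 2785 × 83.55 = 116343.375.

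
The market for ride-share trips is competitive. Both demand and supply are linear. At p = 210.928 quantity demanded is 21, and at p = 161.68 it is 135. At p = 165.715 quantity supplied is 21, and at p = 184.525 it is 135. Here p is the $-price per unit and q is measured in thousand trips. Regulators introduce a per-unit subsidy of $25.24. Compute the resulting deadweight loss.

Demand slope = (161.68 − 210.928)/(135 − 21) = −0.432, so p = 220 − 0.432q.
Supply slope = (184.525 − 165.715)/(135 − 21) = 0.165, so p = 162.25 + 0.165q.
Competitive equilibrium: 220 − 0.432q = 162.25 + 0.165q → q* = 96.7337, p* = 178.2111.
The subsidy lowers effective supply by 25.24: p = 137.01 + 0.165q.
New quantity: 220 − 0.432q = 137.01 + 0.165q → q' = 139.0117.
Overproduction Δq = 139.0117 − 96.7337 = 42.278; wedge = subsidy = 25.24.
Welfare loss = ½ × 42.278 × 25.24 = $533.55 thousand.

$533.55 thousand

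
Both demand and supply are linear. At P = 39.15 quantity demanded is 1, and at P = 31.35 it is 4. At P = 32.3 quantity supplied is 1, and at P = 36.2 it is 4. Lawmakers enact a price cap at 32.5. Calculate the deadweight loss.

Demand slope = (31.35 − 39.15)/(4 − 1) = −2.6, so P = 41.75 − 2.6Q.
Supply slope = (36.2 − 32.3)/(4 − 1) = 1.3, so P = 31 + 1.3Q.
Competitive equilibrium: 41.75 − 2.6Q = 31 + 1.3Q → Q* = 2.7564, P* = 34.5833.
At the ceiling P = 32.5, quantity supplied = (32.5 − 31)/1.3 = 1.1538.
Willingness to pay at Q' = 1.1538: 41.75 − 2.6·1.1538 = 38.7501.
ΔQ = 2.7564 − 1.1538 = 1.6026; wedge = 38.7501 − 32.5 = 6.2501.
The triangle = ½ × 1.6026 × 6.2501 = 5.01.

5.01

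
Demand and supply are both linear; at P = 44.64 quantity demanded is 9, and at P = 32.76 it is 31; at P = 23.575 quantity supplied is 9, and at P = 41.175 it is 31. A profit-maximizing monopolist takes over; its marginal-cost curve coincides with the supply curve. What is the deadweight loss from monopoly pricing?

Demand slope = (32.76 − 44.64)/(31 − 9) = −0.54, so P = 49.5 − 0.54Q.
Supply slope = (41.175 − 23.575)/(31 − 9) = 0.8, so P = 16.375 + 0.8Q.
Competitive equilibrium: 49.5 − 0.54Q = 16.375 + 0.8Q → Q* = 24.7201, P* = 36.1511.
Marginal revenue: MR = 49.5 − 1.08Q. Set MR = MC: 49.5 − 1.08Q = 16.375 + 0.8Q → Q_m = 17.6197.
Price P_m = 49.5 − 0.54·17.6197 = 39.9854; MC(Q_m) = 16.375 + 0.8·17.6197 = 30.4708.
Competitive Q* = 24.7201, so ΔQ = 7.1004; wedge = 39.9854 − 30.4708 = 9.5146.
The triangle = ½ × 7.1004 × 9.5146 = 33.78.

33.78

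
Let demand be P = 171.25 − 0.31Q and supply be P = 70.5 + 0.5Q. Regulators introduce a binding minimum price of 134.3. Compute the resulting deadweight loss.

10.91

Competitive equilibrium: 171.25 − 0.31Q = 70.5 + 0.5Q → Q* = 124.3827, P* = 132.6914.
At the floor P = 134.3, quantity demanded = (171.25 − 134.3)/0.31 = 119.1935.
Sellers' marginal cost at Q' = 119.1935: 70.5 + 0.5·119.1935 = 130.0968.
ΔQ = 124.3827 − 119.1935 = 5.1892; wedge = 134.3 − 130.0968 = 4.2032.
The triangle = ½ × 5.1892 × 4.2032 = 10.91.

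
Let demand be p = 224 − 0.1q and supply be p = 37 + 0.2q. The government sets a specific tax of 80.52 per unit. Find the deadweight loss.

10805.784

Competitive equilibrium: 224 − 0.1q = 37 + 0.2q → q* = 623.3333, p* = 161.6667.
With the tax, the buyer price exceeds the seller price by 80.52: (224 − 0.1q) − (37 + 0.2q) = 80.52 → q' = 354.9333.
Δq = 623.3333 − 354.9333 = 268.4; the wedge equals the tax, 80.52.
Deadweight loss = ½ × 268.4 × 80.52 = 10805.784.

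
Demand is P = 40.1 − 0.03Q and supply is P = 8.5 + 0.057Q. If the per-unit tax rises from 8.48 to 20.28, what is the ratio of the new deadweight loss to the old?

5.719

Competitive equilibrium: 40.1 − 0.03Q = 8.5 + 0.057Q → Q* = 363.2184, P* = 29.2034.
For a per-unit tax t: ΔQ = t/0.087, so DWL = ½·t·(t/0.087) = t²/0.174.
At t = 8.48: DWL = 413.278. At t = 20.28: DWL = 2363.669.
Ratio = (20.28/8.48)² = 5.719.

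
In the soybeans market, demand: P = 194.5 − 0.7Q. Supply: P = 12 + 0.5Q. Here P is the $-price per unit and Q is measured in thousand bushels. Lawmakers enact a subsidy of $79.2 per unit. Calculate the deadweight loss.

Competitive equilibrium: 194.5 − 0.7Q = 12 + 0.5Q → Q* = 152.0833, P* = 88.0417.
The subsidy lowers effective supply by 79.2: P = 0.5Q − 67.2.
New quantity: 194.5 − 0.7Q = 0.5Q − 67.2 → Q' = 218.0833.
Overproduction ΔQ = 218.0833 − 152.0833 = 66; wedge = subsidy = 79.2.
DWL = ½ × 66 × 79.2 = $2613.60 thousand.

$2613.60 thousand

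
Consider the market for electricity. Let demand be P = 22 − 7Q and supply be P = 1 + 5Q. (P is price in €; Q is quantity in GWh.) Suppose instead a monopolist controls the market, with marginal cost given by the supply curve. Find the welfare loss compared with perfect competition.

Competitive equilibrium: 22 − 7Q = 1 + 5Q → Q* = 1.75, P* = 9.75.
Marginal revenue: MR = 22 − 14Q. Set MR = MC: 22 − 14Q = 1 + 5Q → Q_m = 1.1053.
Price P_m = 22 − 7·1.1053 = 14.2629; MC(Q_m) = 1 + 5·1.1053 = 6.5265.
Competitive Q* = 1.75, so ΔQ = 0.6447; wedge = 14.2629 − 6.5265 = 7.7364.
Welfare loss = ½ × 0.6447 × 7.7364 = €2.49.

€2.49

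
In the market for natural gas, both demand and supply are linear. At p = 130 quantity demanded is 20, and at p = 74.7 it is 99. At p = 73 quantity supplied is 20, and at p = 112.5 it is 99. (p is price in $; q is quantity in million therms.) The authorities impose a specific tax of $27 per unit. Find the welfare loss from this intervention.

$303.75 million

Demand slope = (74.7 − 130)/(99 − 20) = −0.7, so p = 144 − 0.7q.
Supply slope = (112.5 − 73)/(99 − 20) = 0.5, so p = 63 + 0.5q.
Competitive equilibrium: 144 − 0.7q = 63 + 0.5q → q* = 67.5, p* = 96.75.
With the tax, the buyer price exceeds the seller price by 27: (144 − 0.7q) − (63 + 0.5q) = 27 → q' = 45.
Δq = 67.5 − 45 = 22.5; the wedge equals the tax, 27.
The triangle = ½ × 22.5 × 27 = $303.75 million.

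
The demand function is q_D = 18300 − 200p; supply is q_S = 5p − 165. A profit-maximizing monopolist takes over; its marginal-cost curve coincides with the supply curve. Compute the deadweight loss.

4.73

In inverse form: demand p = 91.5 − 0.005q, supply p = 33 + 0.2q.
Competitive equilibrium: 91.5 − 0.005q = 33 + 0.2q → q* = 285.3659, p* = 90.0732.
Marginal revenue: MR = 91.5 − 0.01q. Set MR = MC: 91.5 − 0.01q = 33 + 0.2q → q_m = 278.5714.
Price p_m = 91.5 − 0.005·278.5714 = 90.1071; MC(q_m) = 33 + 0.2·278.5714 = 88.7143.
Competitive q* = 285.3659, so Δq = 6.7945; wedge = 90.1071 − 88.7143 = 1.3928.
Deadweight loss = ½ × 6.7945 × 1.3928 = 4.73.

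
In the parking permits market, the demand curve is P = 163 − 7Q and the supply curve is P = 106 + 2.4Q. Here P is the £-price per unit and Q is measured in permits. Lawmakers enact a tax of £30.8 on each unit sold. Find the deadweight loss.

£50.46

Competitive equilibrium: 163 − 7Q = 106 + 2.4Q → Q* = 6.0638, P* = 120.5532.
With the tax, the buyer price exceeds the seller price by 30.8: (163 − 7Q) − (106 + 2.4Q) = 30.8 → Q' = 2.7872.
ΔQ = 6.0638 − 2.7872 = 3.2766; the wedge equals the tax, 30.8.
DWL = ½ × 3.2766 × 30.8 = £50.46.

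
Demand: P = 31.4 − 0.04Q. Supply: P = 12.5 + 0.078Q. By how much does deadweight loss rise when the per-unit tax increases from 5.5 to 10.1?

304.07

Competitive equilibrium: 31.4 − 0.04Q = 12.5 + 0.078Q → Q* = 160.1695, P* = 24.9932.
For a per-unit tax t: ΔQ = t/0.118, so DWL = ½·t·(t/0.118) = t²/0.236.
At t = 5.5: DWL = 128.178. At t = 10.1: DWL = 432.246.
Increase = 432.246 − 128.178 = 304.07.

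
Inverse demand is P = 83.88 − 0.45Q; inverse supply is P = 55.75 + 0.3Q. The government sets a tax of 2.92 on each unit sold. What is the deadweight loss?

Competitive equilibrium: 83.88 − 0.45Q = 55.75 + 0.3Q → Q* = 37.5067, P* = 67.002.
With the tax, the buyer price exceeds the seller price by 2.92: (83.88 − 0.45Q) − (55.75 + 0.3Q) = 2.92 → Q' = 33.6133.
ΔQ = 37.5067 − 33.6133 = 3.8934; the wedge equals the tax, 2.92.
Welfare loss = ½ × 3.8934 × 2.92 = 5.68.

5.68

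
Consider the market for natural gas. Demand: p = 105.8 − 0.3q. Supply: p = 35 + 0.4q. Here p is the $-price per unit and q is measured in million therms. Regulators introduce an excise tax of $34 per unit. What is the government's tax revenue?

Competitive equilibrium: 105.8 − 0.3q = 35 + 0.4q → q* = 101.1429, p* = 75.4571.
With the tax, the buyer price exceeds the seller price by 34: (105.8 − 0.3q) − (35 + 0.4q) = 34 → q' = 52.5714.
Tax revenue = 34 × 52.5714 = $1787.43 million.

$1787.43 million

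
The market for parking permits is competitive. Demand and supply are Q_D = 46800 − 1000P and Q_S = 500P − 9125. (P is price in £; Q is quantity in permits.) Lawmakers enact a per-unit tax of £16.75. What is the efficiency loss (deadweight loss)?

£46760.42

In inverse form: demand P = 46.8 − 0.001Q, supply P = 18.25 + 0.002Q.
Competitive equilibrium: 46.8 − 0.001Q = 18.25 + 0.002Q → Q* = 9516.6667, P* = 37.2833.
With the tax, the buyer price exceeds the seller price by 16.75: (46.8 − 0.001Q) − (18.25 + 0.002Q) = 16.75 → Q' = 3933.3333.
ΔQ = 9516.6667 − 3933.3333 = 5583.3334; the wedge equals the tax, 16.75.
DWL = ½ × 5583.3334 × 16.75 = £46760.42.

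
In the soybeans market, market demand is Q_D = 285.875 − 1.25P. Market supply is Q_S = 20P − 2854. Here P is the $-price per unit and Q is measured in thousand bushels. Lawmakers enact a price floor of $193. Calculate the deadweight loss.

In inverse form: demand P = 228.7 − 0.8Q, supply P = 142.7 + 0.05Q.
Competitive equilibrium: 228.7 − 0.8Q = 142.7 + 0.05Q → Q* = 101.1765, P* = 147.7588.
At the floor P = 193, quantity demanded = (228.7 − 193)/0.8 = 44.625.
Sellers' marginal cost at Q' = 44.625: 142.7 + 0.05·44.625 = 144.9313.
ΔQ = 101.1765 − 44.625 = 56.5515; wedge = 193 − 144.9313 = 48.0687.
The triangle = ½ × 56.5515 × 48.0687 = $1359.18 thousand.

$1359.18 thousand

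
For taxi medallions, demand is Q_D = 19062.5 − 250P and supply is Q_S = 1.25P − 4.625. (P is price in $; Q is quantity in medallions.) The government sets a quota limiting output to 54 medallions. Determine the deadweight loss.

In inverse form: demand P = 76.25 − 0.004Q, supply P = 3.7 + 0.8Q.
Competitive equilibrium: 76.25 − 0.004Q = 3.7 + 0.8Q → Q* = 90.2363, P* = 75.8891.
At Q = 54: demand price = 76.25 − 0.004·54 = 76.034; supply price = 3.7 + 0.8·54 = 46.9.
ΔQ = 90.2363 − 54 = 36.2363; wedge = 76.034 − 46.9 = 29.134.
Welfare loss = ½ × 36.2363 × 29.134 = $527.85.

$527.85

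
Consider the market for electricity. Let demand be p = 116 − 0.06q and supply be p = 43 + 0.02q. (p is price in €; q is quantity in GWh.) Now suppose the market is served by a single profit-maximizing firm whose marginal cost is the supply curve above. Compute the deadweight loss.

Competitive equilibrium: 116 − 0.06q = 43 + 0.02q → q* = 912.5, p* = 61.25.
Marginal revenue: MR = 116 − 0.12q. Set MR = MC: 116 − 0.12q = 43 + 0.02q → q_m = 521.4286.
Price p_m = 116 − 0.06·521.4286 = 84.7143; MC(q_m) = 43 + 0.02·521.4286 = 53.4286.
Competitive q* = 912.5, so Δq = 391.0714; wedge = 84.7143 − 53.4286 = 31.2857.
The triangle = ½ × 391.0714 × 31.2857 = €6117.47.

€6117.47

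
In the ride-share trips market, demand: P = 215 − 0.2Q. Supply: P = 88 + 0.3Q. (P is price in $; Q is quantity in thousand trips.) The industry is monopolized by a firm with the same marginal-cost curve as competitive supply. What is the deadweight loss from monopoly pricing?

Competitive equilibrium: 215 − 0.2Q = 88 + 0.3Q → Q* = 254, P* = 164.2.
Marginal revenue: MR = 215 − 0.4Q. Set MR = MC: 215 − 0.4Q = 88 + 0.3Q → Q_m = 181.4286.
Price P_m = 215 − 0.2·181.4286 = 178.7143; MC(Q_m) = 88 + 0.3·181.4286 = 142.4286.
Competitive Q* = 254, so ΔQ = 72.5714; wedge = 178.7143 − 142.4286 = 36.2857.
Deadweight loss = ½ × 72.5714 × 36.2857 = $1316.65 thousand.

$1316.65 thousand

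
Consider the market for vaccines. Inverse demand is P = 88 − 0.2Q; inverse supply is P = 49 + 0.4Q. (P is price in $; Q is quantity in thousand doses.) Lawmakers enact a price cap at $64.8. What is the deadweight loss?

$195.075 thousand

Competitive equilibrium: 88 − 0.2Q = 49 + 0.4Q → Q* = 65, P* = 75.
At the ceiling P = 64.8, quantity supplied = (64.8 − 49)/0.4 = 39.5.
Willingness to pay at Q' = 39.5: 88 − 0.2·39.5 = 80.1.
ΔQ = 65 − 39.5 = 25.5; wedge = 80.1 − 64.8 = 15.3.
Deadweight loss = ½ × 25.5 × 15.3 = $195.075 thousand.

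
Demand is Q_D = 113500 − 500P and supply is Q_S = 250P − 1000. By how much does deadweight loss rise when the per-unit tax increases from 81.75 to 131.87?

In inverse form: demand P = 227 − 0.002Q, supply P = 4 + 0.004Q.
Competitive equilibrium: 227 − 0.002Q = 4 + 0.004Q → Q* = 37166.6667, P* = 152.6667.
For a per-unit tax t: ΔQ = t/0.006, so DWL = ½·t·(t/0.006) = t²/0.012.
At t = 81.75: DWL = 556921.875. At t = 131.87: DWL = 1449141.408.
Increase = 1449141.408 − 556921.875 = 892219.53.

892219.53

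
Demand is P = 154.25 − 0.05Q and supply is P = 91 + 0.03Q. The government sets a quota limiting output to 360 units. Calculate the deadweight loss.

7417.52

Competitive equilibrium: 154.25 − 0.05Q = 91 + 0.03Q → Q* = 790.625, P* = 114.7188.
At Q = 360: demand price = 154.25 − 0.05·360 = 136.25; supply price = 91 + 0.03·360 = 101.8.
ΔQ = 790.625 − 360 = 430.625; wedge = 136.25 − 101.8 = 34.45.
Welfare loss = ½ × 430.625 × 34.45 = 7417.52.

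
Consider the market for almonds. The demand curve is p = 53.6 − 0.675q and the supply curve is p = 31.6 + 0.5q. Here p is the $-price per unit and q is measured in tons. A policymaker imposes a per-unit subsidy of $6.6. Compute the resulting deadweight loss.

$18.54

Competitive equilibrium: 53.6 − 0.675q = 31.6 + 0.5q → q* = 18.7234, p* = 40.9617.
The subsidy lowers effective supply by 6.6: p = 25 + 0.5q.
New quantity: 53.6 − 0.675q = 25 + 0.5q → q' = 24.3404.
Overproduction Δq = 24.3404 − 18.7234 = 5.617; wedge = subsidy = 6.6.
DWL = ½ × 5.617 × 6.6 = $18.54.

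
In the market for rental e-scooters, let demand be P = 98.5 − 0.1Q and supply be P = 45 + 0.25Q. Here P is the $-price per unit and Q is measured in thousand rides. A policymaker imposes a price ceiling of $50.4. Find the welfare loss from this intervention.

$3014.98 thousand

Competitive equilibrium: 98.5 − 0.1Q = 45 + 0.25Q → Q* = 152.8571, P* = 83.2143.
At the ceiling P = 50.4, quantity supplied = (50.4 − 45)/0.25 = 21.6.
Willingness to pay at Q' = 21.6: 98.5 − 0.1·21.6 = 96.34.
ΔQ = 152.8571 − 21.6 = 131.2571; wedge = 96.34 − 50.4 = 45.94.
DWL = ½ × 131.2571 × 45.94 = $3014.98 thousand.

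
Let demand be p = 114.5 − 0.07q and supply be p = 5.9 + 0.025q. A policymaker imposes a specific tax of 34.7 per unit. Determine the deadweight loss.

Competitive equilibrium: 114.5 − 0.07q = 5.9 + 0.025q → q* = 1143.1579, p* = 34.4789.
With the tax, the buyer price exceeds the seller price by 34.7: (114.5 − 0.07q) − (5.9 + 0.025q) = 34.7 → q' = 777.8947.
Δq = 1143.1579 − 777.8947 = 365.2632; the wedge equals the tax, 34.7.
Deadweight loss = ½ × 365.2632 × 34.7 = 6337.32.

6337.32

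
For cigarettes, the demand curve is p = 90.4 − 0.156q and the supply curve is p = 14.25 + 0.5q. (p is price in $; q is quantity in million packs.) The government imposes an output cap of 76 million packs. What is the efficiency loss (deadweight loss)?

Competitive equilibrium: 90.4 − 0.156q = 14.25 + 0.5q → q* = 116.0823, p* = 72.2912.
At q = 76: demand price = 90.4 − 0.156·76 = 78.544; supply price = 14.25 + 0.5·76 = 52.25.
Δq = 116.0823 − 76 = 40.0823; wedge = 78.544 − 52.25 = 26.294.
Deadweight loss = ½ × 40.0823 × 26.294 = $526.96 million.

$526.96 million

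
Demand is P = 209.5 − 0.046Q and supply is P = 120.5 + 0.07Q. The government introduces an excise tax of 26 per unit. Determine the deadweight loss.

2913.79

Competitive equilibrium: 209.5 − 0.046Q = 120.5 + 0.07Q → Q* = 767.2414, P* = 174.2069.
With the tax, the buyer price exceeds the seller price by 26: (209.5 − 0.046Q) − (120.5 + 0.07Q) = 26 → Q' = 543.1034.
ΔQ = 767.2414 − 543.1034 = 224.138; the wedge equals the tax, 26.
Deadweight loss = ½ × 224.138 × 26 = 2913.79.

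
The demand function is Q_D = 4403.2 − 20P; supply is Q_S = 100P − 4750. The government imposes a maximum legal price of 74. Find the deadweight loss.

In inverse form: demand P = 220.16 − 0.05Q, supply P = 47.5 + 0.01Q.
Competitive equilibrium: 220.16 − 0.05Q = 47.5 + 0.01Q → Q* = 2877.6667, P* = 76.2767.
At the ceiling P = 74, quantity supplied = (74 − 47.5)/0.01 = 2650.
Willingness to pay at Q' = 2650: 220.16 − 0.05·2650 = 87.66.
ΔQ = 2877.6667 − 2650 = 227.6667; wedge = 87.66 − 74 = 13.66.
DWL = ½ × 227.6667 × 13.66 = 1554.96.

1554.96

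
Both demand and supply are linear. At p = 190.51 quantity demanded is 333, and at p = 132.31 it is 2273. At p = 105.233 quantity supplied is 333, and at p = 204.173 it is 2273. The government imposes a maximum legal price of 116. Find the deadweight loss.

28691.55

Demand slope = (132.31 − 190.51)/(2273 − 333) = −0.03, so p = 200.5 − 0.03q.
Supply slope = (204.173 − 105.233)/(2273 − 333) = 0.051, so p = 88.25 + 0.051q.
Competitive equilibrium: 200.5 − 0.03q = 88.25 + 0.051q → q* = 1385.80247, p* = 158.92593.
At the ceiling p = 116, quantity supplied = (116 − 88.25)/0.051 = 544.11765.
Willingness to pay at q' = 544.11765: 200.5 − 0.03·544.11765 = 184.17647.
Δq = 1385.80247 − 544.11765 = 841.68482; wedge = 184.17647 − 116 = 68.17647.
The triangle = ½ × 841.68482 × 68.17647 = 28691.55.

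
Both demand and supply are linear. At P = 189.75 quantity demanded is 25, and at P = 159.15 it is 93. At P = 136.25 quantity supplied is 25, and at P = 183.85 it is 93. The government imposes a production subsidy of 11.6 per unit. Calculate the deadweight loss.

Demand slope = (159.15 − 189.75)/(93 − 25) = −0.45, so P = 201 − 0.45Q.
Supply slope = (183.85 − 136.25)/(93 − 25) = 0.7, so P = 118.75 + 0.7Q.
Competitive equilibrium: 201 − 0.45Q = 118.75 + 0.7Q → Q* = 71.5217, P* = 168.8152.
The subsidy lowers effective supply by 11.6: P = 107.15 + 0.7Q.
New quantity: 201 − 0.45Q = 107.15 + 0.7Q → Q' = 81.6087.
Overproduction ΔQ = 81.6087 − 71.5217 = 10.087; wedge = subsidy = 11.6.
Welfare loss = ½ × 10.087 × 11.6 = 58.50.

58.50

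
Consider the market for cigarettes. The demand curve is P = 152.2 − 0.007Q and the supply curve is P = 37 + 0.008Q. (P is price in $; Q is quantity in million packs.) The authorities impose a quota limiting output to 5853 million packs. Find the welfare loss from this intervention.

Competitive equilibrium: 152.2 − 0.007Q = 37 + 0.008Q → Q* = 7680, P* = 98.44.
At Q = 5853: demand price = 152.2 − 0.007·5853 = 111.229; supply price = 37 + 0.008·5853 = 83.824.
ΔQ = 7680 − 5853 = 1827; wedge = 111.229 − 83.824 = 27.405.
The triangle = ½ × 1827 × 27.405 = $25034.47 million.

$25034.47 million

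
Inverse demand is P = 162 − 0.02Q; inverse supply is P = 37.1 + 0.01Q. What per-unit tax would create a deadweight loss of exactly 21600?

36

Competitive equilibrium: 162 − 0.02Q = 37.1 + 0.01Q → Q* = 4163.3333, P* = 78.7333.
A tax t gives ΔQ = t/0.03 and wedge t, so DWL = t²/0.06.
t²/0.06 = 21600 → t² = 1296 → t = 36.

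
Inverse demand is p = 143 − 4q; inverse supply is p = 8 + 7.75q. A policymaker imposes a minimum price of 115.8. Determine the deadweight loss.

Competitive equilibrium: 143 − 4q = 8 + 7.75q → q* = 11.4894, p* = 97.0426.
At the floor p = 115.8, quantity demanded = (143 − 115.8)/4 = 6.8.
Sellers' marginal cost at q' = 6.8: 8 + 7.75·6.8 = 60.7.
Δq = 11.4894 − 6.8 = 4.6894; wedge = 115.8 − 60.7 = 55.1.
Deadweight loss = ½ × 4.6894 × 55.1 = 129.19.

129.19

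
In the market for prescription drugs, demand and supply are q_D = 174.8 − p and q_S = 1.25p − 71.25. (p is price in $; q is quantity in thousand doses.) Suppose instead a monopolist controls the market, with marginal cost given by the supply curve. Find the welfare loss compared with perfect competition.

$491.67 thousand

In inverse form: demand p = 174.8 − q, supply p = 57 + 0.8q.
Competitive equilibrium: 174.8 − q = 57 + 0.8q → q* = 65.4444, p* = 109.3556.
Marginal revenue: MR = 174.8 − 2q. Set MR = MC: 174.8 − 2q = 57 + 0.8q → q_m = 42.0714.
Price p_m = 174.8 − 1·42.0714 = 132.7286; MC(q_m) = 57 + 0.8·42.0714 = 90.6571.
Competitive q* = 65.4444, so Δq = 23.373; wedge = 132.7286 − 90.6571 = 42.0715.
Deadweight loss = ½ × 23.373 × 42.0715 = $491.67 thousand.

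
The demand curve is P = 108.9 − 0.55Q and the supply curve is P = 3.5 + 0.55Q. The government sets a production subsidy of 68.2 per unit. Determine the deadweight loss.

2114.20

Competitive equilibrium: 108.9 − 0.55Q = 3.5 + 0.55Q → Q* = 95.8182, P* = 56.2.
The subsidy lowers effective supply by 68.2: P = 0.55Q − 64.7.
New quantity: 108.9 − 0.55Q = 0.55Q − 64.7 → Q' = 157.8182.
Overproduction ΔQ = 157.8182 − 95.8182 = 62; wedge = subsidy = 68.2.
Deadweight loss = ½ × 62 × 68.2 = 2114.20.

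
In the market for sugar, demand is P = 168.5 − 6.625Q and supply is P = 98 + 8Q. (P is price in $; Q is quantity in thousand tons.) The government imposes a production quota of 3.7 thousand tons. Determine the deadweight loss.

$9.18 thousand

Competitive equilibrium: 168.5 − 6.625Q = 98 + 8Q → Q* = 4.8205, P* = 136.5641.
At Q = 3.7: demand price = 168.5 − 6.625·3.7 = 143.9875; supply price = 98 + 8·3.7 = 127.6.
ΔQ = 4.8205 − 3.7 = 1.1205; wedge = 143.9875 − 127.6 = 16.3875.
DWL = ½ × 1.1205 × 16.3875 = $9.18 thousand.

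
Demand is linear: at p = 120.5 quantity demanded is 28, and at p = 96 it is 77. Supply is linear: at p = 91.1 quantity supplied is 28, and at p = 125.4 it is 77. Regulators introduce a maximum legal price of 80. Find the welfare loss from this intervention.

977.22

Demand slope = (96 − 120.5)/(77 − 28) = −0.5, so p = 134.5 − 0.5q.
Supply slope = (125.4 − 91.1)/(77 − 28) = 0.7, so p = 71.5 + 0.7q.
Competitive equilibrium: 134.5 − 0.5q = 71.5 + 0.7q → q* = 52.5, p* = 108.25.
At the ceiling p = 80, quantity supplied = (80 − 71.5)/0.7 = 12.1429.
Willingness to pay at q' = 12.1429: 134.5 − 0.5·12.1429 = 128.4286.
Δq = 52.5 − 12.1429 = 40.3571; wedge = 128.4286 − 80 = 48.4286.
The triangle = ½ × 40.3571 × 48.4286 = 977.22.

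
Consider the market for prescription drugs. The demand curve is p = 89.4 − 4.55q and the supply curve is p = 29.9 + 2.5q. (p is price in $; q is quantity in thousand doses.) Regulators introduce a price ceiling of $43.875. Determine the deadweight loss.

Competitive equilibrium: 89.4 − 4.55q = 29.9 + 2.5q → q* = 8.4397, p* = 50.9993.
At the ceiling p = 43.875, quantity supplied = (43.875 − 29.9)/2.5 = 5.59.
Willingness to pay at q' = 5.59: 89.4 − 4.55·5.59 = 63.9655.
Δq = 8.4397 − 5.59 = 2.8497; wedge = 63.9655 − 43.875 = 20.0905.
The triangle = ½ × 2.8497 × 20.0905 = $28.63 thousand.

$28.63 thousand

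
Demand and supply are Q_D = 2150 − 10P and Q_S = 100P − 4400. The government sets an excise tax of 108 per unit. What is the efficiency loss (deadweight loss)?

In inverse form: demand P = 215 − 0.1Q, supply P = 44 + 0.01Q.
Competitive equilibrium: 215 − 0.1Q = 44 + 0.01Q → Q* = 1554.5455, P* = 59.5455.
With the tax, the buyer price exceeds the seller price by 108: (215 − 0.1Q) − (44 + 0.01Q) = 108 → Q' = 572.7273.
ΔQ = 1554.5455 − 572.7273 = 981.8182; the wedge equals the tax, 108.
DWL = ½ × 981.8182 × 108 = 53018.18.

53018.18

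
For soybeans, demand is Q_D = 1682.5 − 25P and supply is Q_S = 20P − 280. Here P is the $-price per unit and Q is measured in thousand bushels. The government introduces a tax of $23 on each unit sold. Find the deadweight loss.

In inverse form: demand P = 67.3 − 0.04Q, supply P = 14 + 0.05Q.
Competitive equilibrium: 67.3 − 0.04Q = 14 + 0.05Q → Q* = 592.2222, P* = 43.6111.
With the tax, the buyer price exceeds the seller price by 23: (67.3 − 0.04Q) − (14 + 0.05Q) = 23 → Q' = 336.6667.
ΔQ = 592.2222 − 336.6667 = 255.5555; the wedge equals the tax, 23.
The triangle = ½ × 255.5555 × 23 = $2938.89 thousand.

$2938.89 thousand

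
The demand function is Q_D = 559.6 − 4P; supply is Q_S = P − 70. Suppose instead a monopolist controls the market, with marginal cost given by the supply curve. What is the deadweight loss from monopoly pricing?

In inverse form: demand P = 139.9 − 0.25Q, supply P = 70 + Q.
Competitive equilibrium: 139.9 − 0.25Q = 70 + Q → Q* = 55.92, P* = 125.92.
Marginal revenue: MR = 139.9 − 0.5Q. Set MR = MC: 139.9 − 0.5Q = 70 + Q → Q_m = 46.6.
Price P_m = 139.9 − 0.25·46.6 = 128.25; MC(Q_m) = 70 + 1·46.6 = 116.6.
Competitive Q* = 55.92, so ΔQ = 9.32; wedge = 128.25 − 116.6 = 11.65.
Welfare loss = ½ × 9.32 × 11.65 = 54.289.

54.289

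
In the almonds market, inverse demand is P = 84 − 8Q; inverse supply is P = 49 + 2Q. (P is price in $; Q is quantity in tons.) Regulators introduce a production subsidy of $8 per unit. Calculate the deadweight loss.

Competitive equilibrium: 84 − 8Q = 49 + 2Q → Q* = 3.5, P* = 56.
The subsidy lowers effective supply by 8: P = 41 + 2Q.
New quantity: 84 − 8Q = 41 + 2Q → Q' = 4.3.
Overproduction ΔQ = 4.3 − 3.5 = 0.8; wedge = subsidy = 8.
DWL = ½ × 0.8 × 8 = $3.20.

$3.20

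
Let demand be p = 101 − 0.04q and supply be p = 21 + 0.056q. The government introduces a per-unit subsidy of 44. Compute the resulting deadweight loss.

Competitive equilibrium: 101 − 0.04q = 21 + 0.056q → q* = 833.3333, p* = 67.6667.
The subsidy lowers effective supply by 44: p = 0.056q − 23.
New quantity: 101 − 0.04q = 0.056q − 23 → q' = 1291.6667.
Overproduction Δq = 1291.6667 − 833.3333 = 458.3334; wedge = subsidy = 44.
Deadweight loss = ½ × 458.3334 × 44 = 10083.33.

10083.33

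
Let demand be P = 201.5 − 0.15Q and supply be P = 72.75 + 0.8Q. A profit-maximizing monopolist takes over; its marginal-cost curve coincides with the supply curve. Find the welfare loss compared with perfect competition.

Competitive equilibrium: 201.5 − 0.15Q = 72.75 + 0.8Q → Q* = 135.5263, P* = 181.1711.
Marginal revenue: MR = 201.5 − 0.3Q. Set MR = MC: 201.5 − 0.3Q = 72.75 + 0.8Q → Q_m = 117.0455.
Price P_m = 201.5 − 0.15·117.0455 = 183.9432; MC(Q_m) = 72.75 + 0.8·117.0455 = 166.3864.
Competitive Q* = 135.5263, so ΔQ = 18.4808; wedge = 183.9432 − 166.3864 = 17.5568.
The triangle = ½ × 18.4808 × 17.5568 = 162.23.

162.23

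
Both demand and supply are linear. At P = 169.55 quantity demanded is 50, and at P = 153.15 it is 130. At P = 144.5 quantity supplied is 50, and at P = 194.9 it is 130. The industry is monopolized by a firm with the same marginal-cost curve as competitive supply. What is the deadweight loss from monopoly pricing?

103.82

Demand slope = (153.15 − 169.55)/(130 − 50) = −0.205, so P = 179.8 − 0.205Q.
Supply slope = (194.9 − 144.5)/(130 − 50) = 0.63, so P = 113 + 0.63Q.
Competitive equilibrium: 179.8 − 0.205Q = 113 + 0.63Q → Q* = 80, P* = 163.4.
Marginal revenue: MR = 179.8 − 0.41Q. Set MR = MC: 179.8 − 0.41Q = 113 + 0.63Q → Q_m = 64.2308.
Price P_m = 179.8 − 0.205·64.2308 = 166.6327; MC(Q_m) = 113 + 0.63·64.2308 = 153.4654.
Competitive Q* = 80, so ΔQ = 15.7692; wedge = 166.6327 − 153.4654 = 13.1673.
Welfare loss = ½ × 15.7692 × 13.1673 = 103.82.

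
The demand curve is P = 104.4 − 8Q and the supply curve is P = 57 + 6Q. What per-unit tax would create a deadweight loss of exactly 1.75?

7

Competitive equilibrium: 104.4 − 8Q = 57 + 6Q → Q* = 3.3857, P* = 77.3143.
A tax t gives ΔQ = t/14 and wedge t, so DWL = t²/28.
t²/28 = 1.75 → t² = 49 → t = 7.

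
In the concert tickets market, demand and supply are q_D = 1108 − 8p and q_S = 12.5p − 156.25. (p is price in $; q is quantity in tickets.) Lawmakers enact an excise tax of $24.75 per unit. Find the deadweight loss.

$1494.05

In inverse form: demand p = 138.5 − 0.125q, supply p = 12.5 + 0.08q.
Competitive equilibrium: 138.5 − 0.125q = 12.5 + 0.08q → q* = 614.6341, p* = 61.6707.
With the tax, the buyer price exceeds the seller price by 24.75: (138.5 − 0.125q) − (12.5 + 0.08q) = 24.75 → q' = 493.9024.
Δq = 614.6341 − 493.9024 = 120.7317; the wedge equals the tax, 24.75.
Welfare loss = ½ × 120.7317 × 24.75 = $1494.05.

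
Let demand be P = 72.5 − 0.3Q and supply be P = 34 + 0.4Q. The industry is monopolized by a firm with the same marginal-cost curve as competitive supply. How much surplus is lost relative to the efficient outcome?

Competitive equilibrium: 72.5 − 0.3Q = 34 + 0.4Q → Q* = 55, P* = 56.
Marginal revenue: MR = 72.5 − 0.6Q. Set MR = MC: 72.5 − 0.6Q = 34 + 0.4Q → Q_m = 38.5.
Price P_m = 72.5 − 0.3·38.5 = 60.95; MC(Q_m) = 34 + 0.4·38.5 = 49.4.
Competitive Q* = 55, so ΔQ = 16.5; wedge = 60.95 − 49.4 = 11.55.
The triangle = ½ × 16.5 × 11.55 = 95.29.

95.29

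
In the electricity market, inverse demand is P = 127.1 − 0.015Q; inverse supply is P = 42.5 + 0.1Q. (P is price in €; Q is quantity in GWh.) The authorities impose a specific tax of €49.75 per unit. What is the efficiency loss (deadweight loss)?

Competitive equilibrium: 127.1 − 0.015Q = 42.5 + 0.1Q → Q* = 735.6522, P* = 116.0652.
With the tax, the buyer price exceeds the seller price by 49.75: (127.1 − 0.015Q) − (42.5 + 0.1Q) = 49.75 → Q' = 303.0435.
ΔQ = 735.6522 − 303.0435 = 432.6087; the wedge equals the tax, 49.75.
DWL = ½ × 432.6087 × 49.75 = €10761.14.

€10761.14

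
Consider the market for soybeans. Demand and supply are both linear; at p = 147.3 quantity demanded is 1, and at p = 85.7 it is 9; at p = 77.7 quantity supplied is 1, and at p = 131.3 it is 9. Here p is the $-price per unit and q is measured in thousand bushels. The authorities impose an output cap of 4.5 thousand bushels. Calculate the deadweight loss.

$12.80 thousand

Demand slope = (85.7 − 147.3)/(9 − 1) = −7.7, so p = 155 − 7.7q.
Supply slope = (131.3 − 77.7)/(9 − 1) = 6.7, so p = 71 + 6.7q.
Competitive equilibrium: 155 − 7.7q = 71 + 6.7q → q* = 5.8333, p* = 110.0833.
At q = 4.5: demand price = 155 − 7.7·4.5 = 120.35; supply price = 71 + 6.7·4.5 = 101.15.
Δq = 5.8333 − 4.5 = 1.3333; wedge = 120.35 − 101.15 = 19.2.
Welfare loss = ½ × 1.3333 × 19.2 = $12.80 thousand.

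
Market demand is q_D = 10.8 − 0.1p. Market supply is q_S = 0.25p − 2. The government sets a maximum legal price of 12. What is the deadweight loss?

264.14

In inverse form: demand p = 108 − 10q, supply p = 8 + 4q.
Competitive equilibrium: 108 − 10q = 8 + 4q → q* = 7.1429, p* = 36.5714.
At the ceiling p = 12, quantity supplied = (12 − 8)/4 = 1.
Willingness to pay at q' = 1: 108 − 10·1 = 98.
Δq = 7.1429 − 1 = 6.1429; wedge = 98 − 12 = 86.
The triangle = ½ × 6.1429 × 86 = 264.14.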